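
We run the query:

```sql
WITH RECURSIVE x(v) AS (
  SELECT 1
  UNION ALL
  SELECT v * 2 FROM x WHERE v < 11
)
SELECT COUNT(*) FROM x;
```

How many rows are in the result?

5

Base: v=1.
Iteration 1: 1 < 11 holds -> v = 1 * 2 = 2.
Iteration 2: 2 < 11 holds -> v = 2 * 2 = 4.
Iteration 3: 4 < 11 holds -> v = 4 * 2 = 8.
Iteration 4: 8 < 11 holds -> v = 8 * 2 = 16.
Iteration 5: 16 < 11 fails; recursion stops.
Total rows emitted: 5.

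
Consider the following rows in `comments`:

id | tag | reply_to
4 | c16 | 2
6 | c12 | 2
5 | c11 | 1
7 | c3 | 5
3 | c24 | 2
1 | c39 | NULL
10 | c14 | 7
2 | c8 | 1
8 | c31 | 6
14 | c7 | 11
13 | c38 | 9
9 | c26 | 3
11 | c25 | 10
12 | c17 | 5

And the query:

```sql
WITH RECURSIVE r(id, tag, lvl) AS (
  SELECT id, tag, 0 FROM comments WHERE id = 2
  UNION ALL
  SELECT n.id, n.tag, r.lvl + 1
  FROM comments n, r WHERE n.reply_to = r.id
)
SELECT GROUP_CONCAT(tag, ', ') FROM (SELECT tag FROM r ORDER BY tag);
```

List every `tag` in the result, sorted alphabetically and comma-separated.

Base: id=2 (c8) at lvl 0.
Iteration 1: rows with reply_to in {2} -> c24 (id 3, lvl 1), c16 (id 4, lvl 1), c12 (id 6, lvl 1).
Iteration 2: rows with reply_to in {3,4,6} -> c31 (id 8, lvl 2), c26 (id 9, lvl 2).
Iteration 3: rows with reply_to in {8,9} -> c38 (id 13, lvl 3).
Iteration 4: no rows with reply_to in {13}; recursion stops.

c12, c16, c24, c26, c31, c38, c8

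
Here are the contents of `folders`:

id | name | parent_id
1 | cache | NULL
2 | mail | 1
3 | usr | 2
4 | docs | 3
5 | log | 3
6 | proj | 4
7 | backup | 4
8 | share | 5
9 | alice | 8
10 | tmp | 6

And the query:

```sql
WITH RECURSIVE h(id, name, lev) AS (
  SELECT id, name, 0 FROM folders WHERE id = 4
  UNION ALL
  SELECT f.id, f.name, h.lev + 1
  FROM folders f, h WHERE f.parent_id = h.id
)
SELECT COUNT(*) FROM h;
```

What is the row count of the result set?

Base: id=4 (docs) at lev 0.
Iteration 1: rows with parent_id in {4} -> proj (id 6, lev 1), backup (id 7, lev 1).
Iteration 2: rows with parent_id in {6,7} -> tmp (id 10, lev 2).
Iteration 3: no rows with parent_id in {10}; recursion stops.
Total rows emitted: 4.

4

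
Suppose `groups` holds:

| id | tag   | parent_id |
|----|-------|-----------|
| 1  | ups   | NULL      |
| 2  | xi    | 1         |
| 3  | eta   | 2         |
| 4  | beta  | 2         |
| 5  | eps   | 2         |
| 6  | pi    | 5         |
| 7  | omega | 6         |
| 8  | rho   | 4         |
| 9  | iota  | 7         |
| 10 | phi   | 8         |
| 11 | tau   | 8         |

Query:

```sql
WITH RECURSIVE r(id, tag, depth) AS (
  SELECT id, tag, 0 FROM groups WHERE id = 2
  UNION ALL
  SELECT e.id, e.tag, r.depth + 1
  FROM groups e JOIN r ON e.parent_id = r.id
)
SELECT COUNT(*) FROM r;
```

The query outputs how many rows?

Base: id=2 (xi) at depth 0.
Iteration 1: rows with parent_id in {2} -> eta (id 3, depth 1), beta (id 4, depth 1), eps (id 5, depth 1).
Iteration 2: rows with parent_id in {3,4,5} -> pi (id 6, depth 2), rho (id 8, depth 2).
Iteration 3: rows with parent_id in {6,8} -> omega (id 7, depth 3), phi (id 10, depth 3), tau (id 11, depth 3).
Iteration 4: rows with parent_id in {7,10,11} -> iota (id 9, depth 4).
Iteration 5: no rows with parent_id in {9}; recursion stops.
Total rows emitted: 10.

10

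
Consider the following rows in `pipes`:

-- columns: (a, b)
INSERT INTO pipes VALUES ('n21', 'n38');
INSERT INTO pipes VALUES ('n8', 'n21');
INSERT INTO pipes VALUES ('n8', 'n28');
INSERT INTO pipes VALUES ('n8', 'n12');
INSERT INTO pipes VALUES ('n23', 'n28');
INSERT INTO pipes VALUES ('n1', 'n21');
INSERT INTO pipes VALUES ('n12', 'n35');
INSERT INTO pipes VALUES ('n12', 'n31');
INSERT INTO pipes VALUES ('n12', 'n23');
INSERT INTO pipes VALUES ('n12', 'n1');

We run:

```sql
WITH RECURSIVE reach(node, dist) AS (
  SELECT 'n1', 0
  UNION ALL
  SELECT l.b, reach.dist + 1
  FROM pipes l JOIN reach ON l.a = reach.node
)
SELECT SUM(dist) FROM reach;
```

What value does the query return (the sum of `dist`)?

Base: (n1, dist=0).
Iteration 1: edges from {n1} -> (n21, dist=1).
Iteration 2: edges from {n21} -> (n38, dist=2).
Iteration 3: no outgoing edges from {n38}; recursion stops.
SUM(dist) = 0 + 1 + 2 = 3.

3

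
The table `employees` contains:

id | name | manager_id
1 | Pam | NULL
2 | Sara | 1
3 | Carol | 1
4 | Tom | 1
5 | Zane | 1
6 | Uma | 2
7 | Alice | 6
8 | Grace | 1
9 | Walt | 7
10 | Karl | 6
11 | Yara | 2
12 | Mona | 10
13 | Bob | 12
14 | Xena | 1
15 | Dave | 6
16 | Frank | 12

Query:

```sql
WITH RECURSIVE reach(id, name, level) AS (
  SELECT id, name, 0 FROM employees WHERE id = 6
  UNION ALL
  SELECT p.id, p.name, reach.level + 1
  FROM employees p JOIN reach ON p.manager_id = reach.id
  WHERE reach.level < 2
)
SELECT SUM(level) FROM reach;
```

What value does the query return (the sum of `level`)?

7

Base: id=6 (Uma) at level 0.
Iteration 1: rows with manager_id in {6} -> Alice (id 7, level 1), Karl (id 10, level 1), Dave (id 15, level 1).
Iteration 2: rows with manager_id in {7,10,15} -> Walt (id 9, level 2), Mona (id 12, level 2).
Iteration 3: level < 2 fails for all current rows; recursion stops.
SUM(level) = 0 + 1 + 1 + 1 + 2 + 2 = 7.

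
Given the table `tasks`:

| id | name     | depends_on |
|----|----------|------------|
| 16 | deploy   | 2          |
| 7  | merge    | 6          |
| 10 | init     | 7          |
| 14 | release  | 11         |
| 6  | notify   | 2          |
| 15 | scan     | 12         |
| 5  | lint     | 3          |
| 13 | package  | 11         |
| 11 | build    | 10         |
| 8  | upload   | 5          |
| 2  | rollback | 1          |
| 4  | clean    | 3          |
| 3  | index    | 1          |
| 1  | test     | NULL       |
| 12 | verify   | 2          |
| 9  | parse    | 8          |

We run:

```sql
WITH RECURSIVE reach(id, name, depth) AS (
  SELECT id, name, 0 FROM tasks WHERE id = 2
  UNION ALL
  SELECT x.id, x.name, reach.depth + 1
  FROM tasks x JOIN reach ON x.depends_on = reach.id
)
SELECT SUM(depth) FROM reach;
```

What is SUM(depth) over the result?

24

Base: id=2 (rollback) at depth 0.
Iteration 1: rows with depends_on in {2} -> notify (id 6, depth 1), verify (id 12, depth 1), deploy (id 16, depth 1).
Iteration 2: rows with depends_on in {6,12,16} -> merge (id 7, depth 2), scan (id 15, depth 2).
Iteration 3: rows with depends_on in {7,15} -> init (id 10, depth 3).
Iteration 4: rows with depends_on in {10} -> build (id 11, depth 4).
Iteration 5: rows with depends_on in {11} -> package (id 13, depth 5), release (id 14, depth 5).
Iteration 6: no rows with depends_on in {13,14}; recursion stops.
SUM(depth) = 0 + 1 + 1 + 1 + 2 + 2 + 3 + 4 + 5 + 5 = 24.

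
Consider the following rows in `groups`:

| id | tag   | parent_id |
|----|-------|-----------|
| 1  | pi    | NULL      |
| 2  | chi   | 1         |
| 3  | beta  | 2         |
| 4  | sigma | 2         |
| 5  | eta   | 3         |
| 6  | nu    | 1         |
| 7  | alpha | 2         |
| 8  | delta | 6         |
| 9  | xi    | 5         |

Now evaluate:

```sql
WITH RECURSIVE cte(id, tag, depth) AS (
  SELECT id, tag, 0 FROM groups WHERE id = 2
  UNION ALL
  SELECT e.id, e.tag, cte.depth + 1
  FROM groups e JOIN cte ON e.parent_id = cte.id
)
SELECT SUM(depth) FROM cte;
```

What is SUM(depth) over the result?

8

Base: id=2 (chi) at depth 0.
Iteration 1: rows with parent_id in {2} -> beta (id 3, depth 1), sigma (id 4, depth 1), alpha (id 7, depth 1).
Iteration 2: rows with parent_id in {3,4,7} -> eta (id 5, depth 2).
Iteration 3: rows with parent_id in {5} -> xi (id 9, depth 3).
Iteration 4: no rows with parent_id in {9}; recursion stops.
SUM(depth) = 0 + 1 + 1 + 1 + 2 + 3 = 8.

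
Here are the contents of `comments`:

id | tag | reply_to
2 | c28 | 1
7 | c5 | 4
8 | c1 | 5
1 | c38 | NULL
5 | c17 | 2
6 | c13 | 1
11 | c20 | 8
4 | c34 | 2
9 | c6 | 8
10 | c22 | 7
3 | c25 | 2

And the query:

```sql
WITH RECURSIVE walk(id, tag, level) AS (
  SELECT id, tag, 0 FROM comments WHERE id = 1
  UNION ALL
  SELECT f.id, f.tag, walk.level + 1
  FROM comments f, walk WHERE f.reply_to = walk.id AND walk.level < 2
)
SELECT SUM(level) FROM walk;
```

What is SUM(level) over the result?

8

Base: id=1 (c38) at level 0.
Iteration 1: rows with reply_to in {1} -> c28 (id 2, level 1), c13 (id 6, level 1).
Iteration 2: rows with reply_to in {2,6} -> c25 (id 3, level 2), c34 (id 4, level 2), c17 (id 5, level 2).
Iteration 3: level < 2 fails for all current rows; recursion stops.
SUM(level) = 0 + 1 + 1 + 2 + 2 + 2 = 8.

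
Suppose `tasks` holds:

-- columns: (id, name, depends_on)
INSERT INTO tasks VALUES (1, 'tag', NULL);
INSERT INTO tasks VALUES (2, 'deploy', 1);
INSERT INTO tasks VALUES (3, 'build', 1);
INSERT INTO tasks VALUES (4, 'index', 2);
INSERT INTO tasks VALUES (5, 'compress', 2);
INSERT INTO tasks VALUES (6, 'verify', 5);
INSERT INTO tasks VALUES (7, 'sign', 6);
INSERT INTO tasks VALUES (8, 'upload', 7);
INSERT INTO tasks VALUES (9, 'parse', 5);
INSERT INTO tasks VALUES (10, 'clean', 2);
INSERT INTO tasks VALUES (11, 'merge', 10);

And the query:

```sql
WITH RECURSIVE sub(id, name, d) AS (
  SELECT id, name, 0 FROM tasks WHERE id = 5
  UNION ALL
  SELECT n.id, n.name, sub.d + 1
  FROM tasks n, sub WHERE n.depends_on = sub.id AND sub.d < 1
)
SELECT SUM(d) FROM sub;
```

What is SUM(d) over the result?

2

Base: id=5 (compress) at d 0.
Iteration 1: rows with depends_on in {5} -> verify (id 6, d 1), parse (id 9, d 1).
Iteration 2: d < 1 fails for all current rows; recursion stops.
SUM(d) = 0 + 1 + 1 = 2.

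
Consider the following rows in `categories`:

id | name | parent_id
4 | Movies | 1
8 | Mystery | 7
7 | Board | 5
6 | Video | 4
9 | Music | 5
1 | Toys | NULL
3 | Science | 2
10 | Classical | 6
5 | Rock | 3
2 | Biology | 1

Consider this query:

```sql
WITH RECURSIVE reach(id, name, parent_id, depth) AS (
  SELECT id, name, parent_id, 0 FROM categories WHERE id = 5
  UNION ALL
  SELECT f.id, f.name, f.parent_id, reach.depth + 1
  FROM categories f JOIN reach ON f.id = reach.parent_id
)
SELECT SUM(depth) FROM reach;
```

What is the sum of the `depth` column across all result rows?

6

Base: id=5 (Rock), parent_id=3, depth 0.
Iteration 1: join on id=3 -> Science (id 3, parent_id=2, depth 1).
Iteration 2: join on id=2 -> Biology (id 2, parent_id=1, depth 2).
Iteration 3: join on id=1 -> Toys (id 1, parent_id=NULL, depth 3).
Iteration 4: parent_id is NULL; no match; recursion stops.
SUM(depth) = 0 + 1 + 2 + 3 = 6.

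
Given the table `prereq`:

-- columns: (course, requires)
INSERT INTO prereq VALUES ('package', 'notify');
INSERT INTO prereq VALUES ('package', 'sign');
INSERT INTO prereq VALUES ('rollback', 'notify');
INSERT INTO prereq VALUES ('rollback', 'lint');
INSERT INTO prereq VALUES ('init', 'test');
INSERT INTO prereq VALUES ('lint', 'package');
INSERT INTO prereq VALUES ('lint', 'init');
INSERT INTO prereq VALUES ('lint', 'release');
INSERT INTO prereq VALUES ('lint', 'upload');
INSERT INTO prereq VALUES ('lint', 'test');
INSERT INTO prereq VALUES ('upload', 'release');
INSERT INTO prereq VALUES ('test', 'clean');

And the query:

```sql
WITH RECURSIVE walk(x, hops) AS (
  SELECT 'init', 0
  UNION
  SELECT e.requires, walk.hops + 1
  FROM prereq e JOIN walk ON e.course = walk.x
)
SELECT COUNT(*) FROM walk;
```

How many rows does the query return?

3

Base: (init, hops=0).
Iteration 1: edges from {init} -> (test, hops=1).
Iteration 2: edges from {test} -> (clean, hops=2).
Iteration 3: no outgoing edges from {clean}; recursion stops.
Total rows emitted: 3.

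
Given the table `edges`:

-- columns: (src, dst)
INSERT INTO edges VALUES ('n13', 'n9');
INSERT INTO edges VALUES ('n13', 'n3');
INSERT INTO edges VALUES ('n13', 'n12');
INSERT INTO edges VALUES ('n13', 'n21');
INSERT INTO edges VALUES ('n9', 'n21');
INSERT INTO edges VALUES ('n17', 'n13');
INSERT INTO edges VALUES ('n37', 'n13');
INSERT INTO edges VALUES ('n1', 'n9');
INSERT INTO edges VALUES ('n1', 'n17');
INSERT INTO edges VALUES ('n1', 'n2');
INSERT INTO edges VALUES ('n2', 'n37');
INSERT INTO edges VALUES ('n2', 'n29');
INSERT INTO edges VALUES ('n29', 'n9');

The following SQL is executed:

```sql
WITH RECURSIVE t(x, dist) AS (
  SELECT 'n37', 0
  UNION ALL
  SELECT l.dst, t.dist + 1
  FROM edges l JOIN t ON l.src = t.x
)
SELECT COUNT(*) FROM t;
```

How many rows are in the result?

Base: (n37, dist=0).
Iteration 1: edges from {n37} -> (n13, dist=1).
Iteration 2: edges from {n13} -> (n12, dist=2), (n21, dist=2), (n3, dist=2), (n9, dist=2).
Iteration 3: edges from {n12,n21,n3,n9} -> (n21, dist=3).
Iteration 4: no outgoing edges from {n21}; recursion stops.
Total rows emitted: 7.

7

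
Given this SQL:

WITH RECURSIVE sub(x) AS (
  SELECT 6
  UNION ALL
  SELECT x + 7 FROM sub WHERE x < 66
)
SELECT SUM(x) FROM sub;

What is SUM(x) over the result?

Base: x=6.
Iteration 1: 6 < 66 holds -> x = 6 + 7 = 13.
Iteration 2: 13 < 66 holds -> x = 13 + 7 = 20.
Iteration 3: 20 < 66 holds -> x = 20 + 7 = 27.
Iteration 4: 27 < 66 holds -> x = 27 + 7 = 34.
Iteration 5: 34 < 66 holds -> x = 34 + 7 = 41.
Iteration 6: 41 < 66 holds -> x = 41 + 7 = 48.
Iteration 7: 48 < 66 holds -> x = 48 + 7 = 55.
Iteration 8: 55 < 66 holds -> x = 55 + 7 = 62.
Iteration 9: 62 < 66 holds -> x = 62 + 7 = 69.
Iteration 10: 69 < 66 fails; recursion stops.
SUM(x) = 6 + 13 + 20 + 27 + 34 + 41 + 48 + 55 + 62 + 69 = 375.

375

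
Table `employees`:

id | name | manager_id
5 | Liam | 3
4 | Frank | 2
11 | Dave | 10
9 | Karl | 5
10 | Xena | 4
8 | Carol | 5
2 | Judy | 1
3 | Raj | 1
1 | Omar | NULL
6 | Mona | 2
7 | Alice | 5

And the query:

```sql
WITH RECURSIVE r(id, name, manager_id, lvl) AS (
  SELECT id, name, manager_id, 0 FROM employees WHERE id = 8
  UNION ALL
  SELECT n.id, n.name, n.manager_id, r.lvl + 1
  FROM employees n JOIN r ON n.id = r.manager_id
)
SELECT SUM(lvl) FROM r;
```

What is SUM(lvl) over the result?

Base: id=8 (Carol), manager_id=5, lvl 0.
Iteration 1: join on id=5 -> Liam (id 5, manager_id=3, lvl 1).
Iteration 2: join on id=3 -> Raj (id 3, manager_id=1, lvl 2).
Iteration 3: join on id=1 -> Omar (id 1, manager_id=NULL, lvl 3).
Iteration 4: manager_id is NULL; no match; recursion stops.
SUM(lvl) = 0 + 1 + 2 + 3 = 6.

6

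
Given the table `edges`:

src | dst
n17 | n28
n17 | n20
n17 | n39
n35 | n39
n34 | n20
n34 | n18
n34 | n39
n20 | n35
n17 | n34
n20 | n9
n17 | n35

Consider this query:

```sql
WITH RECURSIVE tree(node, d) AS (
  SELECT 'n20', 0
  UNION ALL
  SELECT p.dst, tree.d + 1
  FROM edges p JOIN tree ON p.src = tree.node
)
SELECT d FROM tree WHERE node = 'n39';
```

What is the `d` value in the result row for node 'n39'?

2

Base: (n20, d=0).
Iteration 1: edges from {n20} -> (n35, d=1), (n9, d=1).
Iteration 2: edges from {n35,n9} -> (n39, d=2).
Iteration 3: no outgoing edges from {n39}; recursion stops.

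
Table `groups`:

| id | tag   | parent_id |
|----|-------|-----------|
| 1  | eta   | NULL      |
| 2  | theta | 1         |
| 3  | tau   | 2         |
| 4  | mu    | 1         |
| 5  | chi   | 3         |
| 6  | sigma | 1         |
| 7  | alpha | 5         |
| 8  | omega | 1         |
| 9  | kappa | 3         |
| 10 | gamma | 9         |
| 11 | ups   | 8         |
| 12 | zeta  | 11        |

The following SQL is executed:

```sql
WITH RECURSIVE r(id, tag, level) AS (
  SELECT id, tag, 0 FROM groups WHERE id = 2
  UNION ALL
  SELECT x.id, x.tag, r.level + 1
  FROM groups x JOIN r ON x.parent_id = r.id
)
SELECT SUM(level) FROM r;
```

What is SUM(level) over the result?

11

Base: id=2 (theta) at level 0.
Iteration 1: rows with parent_id in {2} -> tau (id 3, level 1).
Iteration 2: rows with parent_id in {3} -> chi (id 5, level 2), kappa (id 9, level 2).
Iteration 3: rows with parent_id in {5,9} -> alpha (id 7, level 3), gamma (id 10, level 3).
Iteration 4: no rows with parent_id in {7,10}; recursion stops.
SUM(level) = 0 + 1 + 2 + 2 + 3 + 3 = 11.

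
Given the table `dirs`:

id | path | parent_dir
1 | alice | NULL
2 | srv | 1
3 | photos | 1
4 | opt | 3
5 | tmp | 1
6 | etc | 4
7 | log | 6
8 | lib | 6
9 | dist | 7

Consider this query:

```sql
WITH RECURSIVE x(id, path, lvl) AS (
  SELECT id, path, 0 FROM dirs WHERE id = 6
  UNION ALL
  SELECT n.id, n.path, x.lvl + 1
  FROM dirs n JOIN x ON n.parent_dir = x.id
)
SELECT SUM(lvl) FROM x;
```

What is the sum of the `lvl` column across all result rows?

Base: id=6 (etc) at lvl 0.
Iteration 1: rows with parent_dir in {6} -> log (id 7, lvl 1), lib (id 8, lvl 1).
Iteration 2: rows with parent_dir in {7,8} -> dist (id 9, lvl 2).
Iteration 3: no rows with parent_dir in {9}; recursion stops.
SUM(lvl) = 0 + 1 + 1 + 2 = 4.

4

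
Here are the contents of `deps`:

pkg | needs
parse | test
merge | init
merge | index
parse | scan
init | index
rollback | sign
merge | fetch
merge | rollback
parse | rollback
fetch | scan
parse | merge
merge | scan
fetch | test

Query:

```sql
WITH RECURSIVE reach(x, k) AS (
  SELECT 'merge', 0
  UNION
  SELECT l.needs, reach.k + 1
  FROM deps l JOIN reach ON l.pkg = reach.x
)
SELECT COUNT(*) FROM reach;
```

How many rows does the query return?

10

Base: (merge, k=0).
Iteration 1: edges from {merge} -> (fetch, k=1), (index, k=1), (init, k=1), (rollback, k=1), (scan, k=1).
Iteration 2: edges from {fetch,index,init,rollback,scan} -> (index, k=2), (scan, k=2), (sign, k=2), (test, k=2).
Iteration 3: no outgoing edges from {index,scan,sign,test}; recursion stops.
Total rows emitted: 10.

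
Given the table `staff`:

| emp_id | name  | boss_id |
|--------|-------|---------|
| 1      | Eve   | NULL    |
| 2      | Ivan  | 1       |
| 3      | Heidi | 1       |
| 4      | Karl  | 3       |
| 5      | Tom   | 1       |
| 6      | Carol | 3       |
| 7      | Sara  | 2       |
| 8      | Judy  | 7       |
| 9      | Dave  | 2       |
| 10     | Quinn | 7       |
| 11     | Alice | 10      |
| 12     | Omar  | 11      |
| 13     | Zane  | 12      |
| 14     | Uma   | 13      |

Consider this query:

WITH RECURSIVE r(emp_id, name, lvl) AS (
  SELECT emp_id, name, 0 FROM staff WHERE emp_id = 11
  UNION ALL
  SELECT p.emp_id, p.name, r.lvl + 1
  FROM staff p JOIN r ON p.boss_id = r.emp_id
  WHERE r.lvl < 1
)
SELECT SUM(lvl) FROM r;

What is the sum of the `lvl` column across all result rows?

1

Base: emp_id=11 (Alice) at lvl 0.
Iteration 1: rows with boss_id in {11} -> Omar (id 12, lvl 1).
Iteration 2: lvl < 1 fails for all current rows; recursion stops.
SUM(lvl) = 0 + 1 = 1.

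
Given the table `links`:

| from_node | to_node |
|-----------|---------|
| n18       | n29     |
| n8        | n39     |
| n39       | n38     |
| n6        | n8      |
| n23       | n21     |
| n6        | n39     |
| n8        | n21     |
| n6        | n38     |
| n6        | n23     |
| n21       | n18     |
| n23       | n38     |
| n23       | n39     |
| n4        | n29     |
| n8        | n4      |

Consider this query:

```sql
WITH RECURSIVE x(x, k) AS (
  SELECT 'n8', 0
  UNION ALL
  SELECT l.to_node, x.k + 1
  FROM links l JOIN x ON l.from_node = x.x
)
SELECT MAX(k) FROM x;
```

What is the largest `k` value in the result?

3

Base: (n8, k=0).
Iteration 1: edges from {n8} -> (n21, k=1), (n39, k=1), (n4, k=1).
Iteration 2: edges from {n21,n39,n4} -> (n18, k=2), (n29, k=2), (n38, k=2).
Iteration 3: edges from {n18,n29,n38} -> (n29, k=3).
Iteration 4: no outgoing edges from {n29}; recursion stops.
k values: 0, 1, 1, 1, 2, 2, 2, 3; the maximum is 3.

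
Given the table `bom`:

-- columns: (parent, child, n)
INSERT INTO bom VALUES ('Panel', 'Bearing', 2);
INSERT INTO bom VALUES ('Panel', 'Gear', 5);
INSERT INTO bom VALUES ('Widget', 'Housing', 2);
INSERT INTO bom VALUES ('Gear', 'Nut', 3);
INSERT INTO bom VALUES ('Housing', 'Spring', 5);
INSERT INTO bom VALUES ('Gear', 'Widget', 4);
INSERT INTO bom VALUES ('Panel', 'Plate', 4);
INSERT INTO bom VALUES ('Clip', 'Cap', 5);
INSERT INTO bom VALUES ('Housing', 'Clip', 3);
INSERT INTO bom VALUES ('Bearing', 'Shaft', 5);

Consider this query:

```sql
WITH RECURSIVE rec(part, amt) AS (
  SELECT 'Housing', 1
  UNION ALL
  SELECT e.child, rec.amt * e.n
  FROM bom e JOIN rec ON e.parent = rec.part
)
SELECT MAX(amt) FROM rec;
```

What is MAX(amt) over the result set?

15

Base: (Housing, amt=1).
Iteration 1: components of {Housing} -> Clip = 1*3 = 3, Spring = 1*5 = 5.
Iteration 2: components of {Clip,Spring} -> Cap = 3*5 = 15.
Iteration 3: no further components; recursion stops.
amt values: 1, 3, 5, 15; the maximum is 15.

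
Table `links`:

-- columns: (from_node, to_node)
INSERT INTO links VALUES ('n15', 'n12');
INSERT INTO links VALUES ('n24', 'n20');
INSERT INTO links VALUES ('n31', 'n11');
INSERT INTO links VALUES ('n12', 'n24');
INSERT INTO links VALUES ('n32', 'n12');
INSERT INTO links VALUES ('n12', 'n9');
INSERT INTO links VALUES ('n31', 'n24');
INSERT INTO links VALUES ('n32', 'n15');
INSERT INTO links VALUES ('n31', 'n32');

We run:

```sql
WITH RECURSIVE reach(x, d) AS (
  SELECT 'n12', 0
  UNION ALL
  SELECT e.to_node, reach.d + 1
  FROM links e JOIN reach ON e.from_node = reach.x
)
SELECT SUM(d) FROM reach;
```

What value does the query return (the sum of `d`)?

4

Base: (n12, d=0).
Iteration 1: edges from {n12} -> (n24, d=1), (n9, d=1).
Iteration 2: edges from {n24,n9} -> (n20, d=2).
Iteration 3: no outgoing edges from {n20}; recursion stops.
SUM(d) = 0 + 1 + 1 + 2 = 4.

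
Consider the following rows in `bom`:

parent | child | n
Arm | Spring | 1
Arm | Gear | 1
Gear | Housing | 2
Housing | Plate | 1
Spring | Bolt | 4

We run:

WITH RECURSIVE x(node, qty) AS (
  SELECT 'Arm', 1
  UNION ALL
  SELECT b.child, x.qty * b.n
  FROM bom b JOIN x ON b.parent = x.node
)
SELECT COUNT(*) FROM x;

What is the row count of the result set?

6

Base: (Arm, qty=1).
Iteration 1: components of {Arm} -> Gear = 1*1 = 1, Spring = 1*1 = 1.
Iteration 2: components of {Gear,Spring} -> Bolt = 1*4 = 4, Housing = 1*2 = 2.
Iteration 3: components of {Bolt,Housing} -> Plate = 2*1 = 2.
Iteration 4: no further components; recursion stops.
Total rows emitted: 6.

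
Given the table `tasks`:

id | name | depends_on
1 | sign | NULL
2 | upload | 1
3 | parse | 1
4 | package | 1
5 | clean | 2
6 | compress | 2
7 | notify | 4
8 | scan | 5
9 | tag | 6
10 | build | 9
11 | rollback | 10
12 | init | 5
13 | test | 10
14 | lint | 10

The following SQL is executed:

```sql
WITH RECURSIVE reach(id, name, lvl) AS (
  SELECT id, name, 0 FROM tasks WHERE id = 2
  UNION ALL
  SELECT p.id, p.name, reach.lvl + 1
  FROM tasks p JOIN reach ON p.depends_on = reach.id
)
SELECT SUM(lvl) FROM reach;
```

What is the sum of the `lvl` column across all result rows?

23

Base: id=2 (upload) at lvl 0.
Iteration 1: rows with depends_on in {2} -> clean (id 5, lvl 1), compress (id 6, lvl 1).
Iteration 2: rows with depends_on in {5,6} -> scan (id 8, lvl 2), tag (id 9, lvl 2), init (id 12, lvl 2).
Iteration 3: rows with depends_on in {8,9,12} -> build (id 10, lvl 3).
Iteration 4: rows with depends_on in {10} -> rollback (id 11, lvl 4), test (id 13, lvl 4), lint (id 14, lvl 4).
Iteration 5: no rows with depends_on in {11,13,14}; recursion stops.
SUM(lvl) = 0 + 1 + 1 + 2 + 2 + 2 + 3 + 4 + 4 + 4 = 23.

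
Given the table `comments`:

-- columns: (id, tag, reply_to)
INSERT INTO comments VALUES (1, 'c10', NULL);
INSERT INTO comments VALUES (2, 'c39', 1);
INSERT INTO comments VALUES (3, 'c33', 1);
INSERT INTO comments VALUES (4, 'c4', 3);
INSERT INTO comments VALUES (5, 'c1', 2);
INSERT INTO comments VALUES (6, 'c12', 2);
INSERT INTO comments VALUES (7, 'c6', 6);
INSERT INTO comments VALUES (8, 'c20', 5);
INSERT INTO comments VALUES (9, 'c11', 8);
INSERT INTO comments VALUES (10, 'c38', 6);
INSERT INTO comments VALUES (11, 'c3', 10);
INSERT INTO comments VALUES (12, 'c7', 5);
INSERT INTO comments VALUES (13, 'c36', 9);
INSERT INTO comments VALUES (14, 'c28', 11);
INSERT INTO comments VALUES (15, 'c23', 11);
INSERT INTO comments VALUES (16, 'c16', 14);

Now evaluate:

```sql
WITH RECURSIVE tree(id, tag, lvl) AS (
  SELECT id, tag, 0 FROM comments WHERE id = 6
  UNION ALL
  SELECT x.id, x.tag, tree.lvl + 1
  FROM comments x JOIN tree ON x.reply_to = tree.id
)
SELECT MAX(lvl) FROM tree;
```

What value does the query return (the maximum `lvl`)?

Base: id=6 (c12) at lvl 0.
Iteration 1: rows with reply_to in {6} -> c6 (id 7, lvl 1), c38 (id 10, lvl 1).
Iteration 2: rows with reply_to in {7,10} -> c3 (id 11, lvl 2).
Iteration 3: rows with reply_to in {11} -> c28 (id 14, lvl 3), c23 (id 15, lvl 3).
Iteration 4: rows with reply_to in {14,15} -> c16 (id 16, lvl 4).
Iteration 5: no rows with reply_to in {16}; recursion stops.
lvl values: 0, 1, 1, 2, 3, 3, 4; the maximum is 4.

4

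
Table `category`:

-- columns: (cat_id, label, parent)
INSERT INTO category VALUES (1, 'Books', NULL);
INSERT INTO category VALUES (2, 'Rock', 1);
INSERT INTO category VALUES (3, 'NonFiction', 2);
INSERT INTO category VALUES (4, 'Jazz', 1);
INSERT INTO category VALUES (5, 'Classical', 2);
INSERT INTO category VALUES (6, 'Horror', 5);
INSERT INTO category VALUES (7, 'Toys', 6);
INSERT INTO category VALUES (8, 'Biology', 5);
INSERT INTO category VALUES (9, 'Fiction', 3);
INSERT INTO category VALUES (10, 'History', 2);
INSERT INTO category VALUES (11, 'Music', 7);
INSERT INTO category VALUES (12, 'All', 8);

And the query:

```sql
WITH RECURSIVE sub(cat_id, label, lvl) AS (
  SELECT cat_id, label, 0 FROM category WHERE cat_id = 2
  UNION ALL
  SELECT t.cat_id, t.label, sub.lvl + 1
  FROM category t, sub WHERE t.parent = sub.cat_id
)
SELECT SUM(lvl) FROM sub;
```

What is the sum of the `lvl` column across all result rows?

Base: cat_id=2 (Rock) at lvl 0.
Iteration 1: rows with parent in {2} -> NonFiction (id 3, lvl 1), Classical (id 5, lvl 1), History (id 10, lvl 1).
Iteration 2: rows with parent in {3,5,10} -> Horror (id 6, lvl 2), Biology (id 8, lvl 2), Fiction (id 9, lvl 2).
Iteration 3: rows with parent in {6,8,9} -> Toys (id 7, lvl 3), All (id 12, lvl 3).
Iteration 4: rows with parent in {7,12} -> Music (id 11, lvl 4).
Iteration 5: no rows with parent in {11}; recursion stops.
SUM(lvl) = 0 + 1 + 1 + 1 + 2 + 2 + 2 + 3 + 3 + 4 = 19.

19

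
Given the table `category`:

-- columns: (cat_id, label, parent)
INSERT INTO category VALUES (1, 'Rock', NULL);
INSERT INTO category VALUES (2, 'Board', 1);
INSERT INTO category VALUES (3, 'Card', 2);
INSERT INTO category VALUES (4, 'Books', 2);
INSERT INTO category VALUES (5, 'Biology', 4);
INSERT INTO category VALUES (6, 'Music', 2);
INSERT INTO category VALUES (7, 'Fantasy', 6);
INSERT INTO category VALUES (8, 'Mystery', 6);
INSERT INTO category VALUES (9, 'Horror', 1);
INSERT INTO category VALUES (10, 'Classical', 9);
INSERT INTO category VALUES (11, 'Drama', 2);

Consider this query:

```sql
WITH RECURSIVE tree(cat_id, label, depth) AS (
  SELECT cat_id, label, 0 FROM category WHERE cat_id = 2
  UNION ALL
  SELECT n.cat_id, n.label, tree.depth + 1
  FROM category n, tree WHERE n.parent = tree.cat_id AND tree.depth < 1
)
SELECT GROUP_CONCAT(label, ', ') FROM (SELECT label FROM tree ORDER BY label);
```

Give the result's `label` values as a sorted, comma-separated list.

Base: cat_id=2 (Board) at depth 0.
Iteration 1: rows with parent in {2} -> Card (id 3, depth 1), Books (id 4, depth 1), Music (id 6, depth 1), Drama (id 11, depth 1).
Iteration 2: depth < 1 fails for all current rows; recursion stops.

Board, Books, Card, Drama, Music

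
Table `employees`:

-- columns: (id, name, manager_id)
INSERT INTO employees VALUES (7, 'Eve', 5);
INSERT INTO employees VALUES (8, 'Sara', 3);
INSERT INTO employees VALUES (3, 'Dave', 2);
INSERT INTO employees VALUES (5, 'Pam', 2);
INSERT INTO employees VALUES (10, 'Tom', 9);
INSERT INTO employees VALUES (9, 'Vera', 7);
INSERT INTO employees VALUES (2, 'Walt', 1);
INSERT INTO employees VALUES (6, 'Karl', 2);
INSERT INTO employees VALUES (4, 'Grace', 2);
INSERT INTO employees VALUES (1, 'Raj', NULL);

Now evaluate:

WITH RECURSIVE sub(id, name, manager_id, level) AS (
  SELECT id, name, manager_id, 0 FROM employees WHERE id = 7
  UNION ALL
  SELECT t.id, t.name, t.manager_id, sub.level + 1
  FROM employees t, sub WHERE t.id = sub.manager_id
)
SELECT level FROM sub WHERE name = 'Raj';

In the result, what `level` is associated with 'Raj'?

Base: id=7 (Eve), manager_id=5, level 0.
Iteration 1: join on id=5 -> Pam (id 5, manager_id=2, level 1).
Iteration 2: join on id=2 -> Walt (id 2, manager_id=1, level 2).
Iteration 3: join on id=1 -> Raj (id 1, manager_id=NULL, level 3).
Iteration 4: manager_id is NULL; no match; recursion stops.

3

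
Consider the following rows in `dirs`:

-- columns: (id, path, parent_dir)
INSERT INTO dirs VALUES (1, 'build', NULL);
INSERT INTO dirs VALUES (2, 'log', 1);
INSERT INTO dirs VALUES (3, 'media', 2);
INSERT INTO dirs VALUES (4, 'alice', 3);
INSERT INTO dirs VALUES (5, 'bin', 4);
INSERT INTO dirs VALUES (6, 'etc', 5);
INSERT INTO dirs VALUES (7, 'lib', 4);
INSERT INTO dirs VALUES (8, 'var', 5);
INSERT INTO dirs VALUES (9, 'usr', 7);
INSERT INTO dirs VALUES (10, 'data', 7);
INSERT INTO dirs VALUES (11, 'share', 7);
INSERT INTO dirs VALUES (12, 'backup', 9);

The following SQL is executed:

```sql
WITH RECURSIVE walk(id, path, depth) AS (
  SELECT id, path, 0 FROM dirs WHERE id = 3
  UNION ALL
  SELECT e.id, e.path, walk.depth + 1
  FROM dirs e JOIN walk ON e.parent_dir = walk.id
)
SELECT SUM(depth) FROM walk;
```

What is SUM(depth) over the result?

Base: id=3 (media) at depth 0.
Iteration 1: rows with parent_dir in {3} -> alice (id 4, depth 1).
Iteration 2: rows with parent_dir in {4} -> bin (id 5, depth 2), lib (id 7, depth 2).
Iteration 3: rows with parent_dir in {5,7} -> etc (id 6, depth 3), var (id 8, depth 3), usr (id 9, depth 3), data (id 10, depth 3), share (id 11, depth 3).
Iteration 4: rows with parent_dir in {6,8,9,10,11} -> backup (id 12, depth 4).
Iteration 5: no rows with parent_dir in {12}; recursion stops.
SUM(depth) = 0 + 1 + 2 + 2 + 3 + 3 + 3 + 3 + 3 + 4 = 24.

24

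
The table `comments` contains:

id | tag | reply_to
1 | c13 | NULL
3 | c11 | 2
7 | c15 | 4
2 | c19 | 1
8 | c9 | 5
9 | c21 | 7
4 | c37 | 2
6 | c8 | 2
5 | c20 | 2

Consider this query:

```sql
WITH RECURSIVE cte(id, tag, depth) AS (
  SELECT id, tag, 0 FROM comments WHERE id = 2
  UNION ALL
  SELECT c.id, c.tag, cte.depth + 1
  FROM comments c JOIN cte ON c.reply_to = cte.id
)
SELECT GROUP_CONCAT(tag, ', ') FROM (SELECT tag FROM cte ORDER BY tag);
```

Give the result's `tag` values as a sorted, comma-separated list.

Base: id=2 (c19) at depth 0.
Iteration 1: rows with reply_to in {2} -> c11 (id 3, depth 1), c37 (id 4, depth 1), c20 (id 5, depth 1), c8 (id 6, depth 1).
Iteration 2: rows with reply_to in {3,4,5,6} -> c15 (id 7, depth 2), c9 (id 8, depth 2).
Iteration 3: rows with reply_to in {7,8} -> c21 (id 9, depth 3).
Iteration 4: no rows with reply_to in {9}; recursion stops.

c11, c15, c19, c20, c21, c37, c8, c9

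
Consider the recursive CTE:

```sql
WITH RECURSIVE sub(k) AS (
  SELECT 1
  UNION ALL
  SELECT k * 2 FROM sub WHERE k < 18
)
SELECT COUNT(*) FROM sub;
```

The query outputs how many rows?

6

Base: k=1.
Iteration 1: 1 < 18 holds -> k = 1 * 2 = 2.
Iteration 2: 2 < 18 holds -> k = 2 * 2 = 4.
Iteration 3: 4 < 18 holds -> k = 4 * 2 = 8.
Iteration 4: 8 < 18 holds -> k = 8 * 2 = 16.
Iteration 5: 16 < 18 holds -> k = 16 * 2 = 32.
Iteration 6: 32 < 18 fails; recursion stops.
Total rows emitted: 6.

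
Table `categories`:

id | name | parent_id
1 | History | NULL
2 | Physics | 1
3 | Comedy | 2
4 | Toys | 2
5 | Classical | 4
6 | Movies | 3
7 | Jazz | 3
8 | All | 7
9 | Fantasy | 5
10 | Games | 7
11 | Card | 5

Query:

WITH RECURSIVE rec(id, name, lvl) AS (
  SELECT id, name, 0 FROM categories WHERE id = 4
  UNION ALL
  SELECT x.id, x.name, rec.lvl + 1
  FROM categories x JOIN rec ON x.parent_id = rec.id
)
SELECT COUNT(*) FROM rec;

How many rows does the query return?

Base: id=4 (Toys) at lvl 0.
Iteration 1: rows with parent_id in {4} -> Classical (id 5, lvl 1).
Iteration 2: rows with parent_id in {5} -> Fantasy (id 9, lvl 2), Card (id 11, lvl 2).
Iteration 3: no rows with parent_id in {9,11}; recursion stops.
Total rows emitted: 4.

4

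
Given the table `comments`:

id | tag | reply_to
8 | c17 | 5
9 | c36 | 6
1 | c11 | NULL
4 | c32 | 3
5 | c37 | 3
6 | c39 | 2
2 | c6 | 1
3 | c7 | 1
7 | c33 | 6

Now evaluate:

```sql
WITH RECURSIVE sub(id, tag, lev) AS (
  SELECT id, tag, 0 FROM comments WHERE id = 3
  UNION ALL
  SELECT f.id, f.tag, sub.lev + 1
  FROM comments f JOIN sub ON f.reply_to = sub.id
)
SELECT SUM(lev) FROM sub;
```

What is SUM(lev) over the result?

Base: id=3 (c7) at lev 0.
Iteration 1: rows with reply_to in {3} -> c32 (id 4, lev 1), c37 (id 5, lev 1).
Iteration 2: rows with reply_to in {4,5} -> c17 (id 8, lev 2).
Iteration 3: no rows with reply_to in {8}; recursion stops.
SUM(lev) = 0 + 1 + 1 + 2 = 4.

4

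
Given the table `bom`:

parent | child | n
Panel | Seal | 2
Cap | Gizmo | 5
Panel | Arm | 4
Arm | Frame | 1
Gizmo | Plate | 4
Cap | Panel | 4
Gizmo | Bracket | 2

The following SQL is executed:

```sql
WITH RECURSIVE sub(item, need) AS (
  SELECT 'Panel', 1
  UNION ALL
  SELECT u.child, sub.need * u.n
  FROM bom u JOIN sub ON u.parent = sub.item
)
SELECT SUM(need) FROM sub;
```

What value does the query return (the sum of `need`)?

Base: (Panel, need=1).
Iteration 1: components of {Panel} -> Arm = 1*4 = 4, Seal = 1*2 = 2.
Iteration 2: components of {Arm,Seal} -> Frame = 4*1 = 4.
Iteration 3: no further components; recursion stops.
SUM(need) = 1 + 2 + 4 + 4 = 11.

11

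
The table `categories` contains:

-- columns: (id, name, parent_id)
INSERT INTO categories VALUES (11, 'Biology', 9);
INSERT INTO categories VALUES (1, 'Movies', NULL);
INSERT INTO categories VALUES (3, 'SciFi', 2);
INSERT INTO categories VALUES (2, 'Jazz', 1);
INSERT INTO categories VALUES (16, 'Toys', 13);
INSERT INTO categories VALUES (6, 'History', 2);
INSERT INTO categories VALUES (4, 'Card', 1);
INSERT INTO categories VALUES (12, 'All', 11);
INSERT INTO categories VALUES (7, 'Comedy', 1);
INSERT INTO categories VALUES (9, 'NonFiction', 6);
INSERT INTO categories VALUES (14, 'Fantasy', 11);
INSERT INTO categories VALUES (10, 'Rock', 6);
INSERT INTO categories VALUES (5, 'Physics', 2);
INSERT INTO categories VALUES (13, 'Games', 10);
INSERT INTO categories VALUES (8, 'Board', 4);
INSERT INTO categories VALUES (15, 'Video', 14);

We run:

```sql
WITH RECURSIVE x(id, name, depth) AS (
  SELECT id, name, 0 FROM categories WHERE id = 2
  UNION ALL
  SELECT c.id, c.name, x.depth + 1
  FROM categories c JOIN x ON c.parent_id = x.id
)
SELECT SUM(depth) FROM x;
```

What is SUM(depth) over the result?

30

Base: id=2 (Jazz) at depth 0.
Iteration 1: rows with parent_id in {2} -> SciFi (id 3, depth 1), Physics (id 5, depth 1), History (id 6, depth 1).
Iteration 2: rows with parent_id in {3,5,6} -> NonFiction (id 9, depth 2), Rock (id 10, depth 2).
Iteration 3: rows with parent_id in {9,10} -> Biology (id 11, depth 3), Games (id 13, depth 3).
Iteration 4: rows with parent_id in {11,13} -> All (id 12, depth 4), Fantasy (id 14, depth 4), Toys (id 16, depth 4).
Iteration 5: rows with parent_id in {12,14,16} -> Video (id 15, depth 5).
Iteration 6: no rows with parent_id in {15}; recursion stops.
SUM(depth) = 0 + 1 + 1 + 1 + 2 + 2 + 3 + 3 + 4 + 4 + 4 + 5 = 30.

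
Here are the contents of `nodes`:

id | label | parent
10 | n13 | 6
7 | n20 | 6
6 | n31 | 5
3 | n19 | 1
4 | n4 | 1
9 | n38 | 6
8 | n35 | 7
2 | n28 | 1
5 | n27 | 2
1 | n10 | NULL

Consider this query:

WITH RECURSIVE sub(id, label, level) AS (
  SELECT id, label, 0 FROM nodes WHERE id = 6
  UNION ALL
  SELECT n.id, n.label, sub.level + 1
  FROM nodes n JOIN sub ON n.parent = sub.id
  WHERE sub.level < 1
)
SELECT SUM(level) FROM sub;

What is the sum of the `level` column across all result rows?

3

Base: id=6 (n31) at level 0.
Iteration 1: rows with parent in {6} -> n20 (id 7, level 1), n38 (id 9, level 1), n13 (id 10, level 1).
Iteration 2: level < 1 fails for all current rows; recursion stops.
SUM(level) = 0 + 1 + 1 + 1 = 3.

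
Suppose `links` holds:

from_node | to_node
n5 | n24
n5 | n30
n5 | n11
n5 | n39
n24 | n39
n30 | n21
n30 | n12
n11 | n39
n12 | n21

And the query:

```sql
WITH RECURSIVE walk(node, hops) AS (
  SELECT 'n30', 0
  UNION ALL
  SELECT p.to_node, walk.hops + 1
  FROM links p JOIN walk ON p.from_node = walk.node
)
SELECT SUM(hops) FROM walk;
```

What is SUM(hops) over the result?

Base: (n30, hops=0).
Iteration 1: edges from {n30} -> (n12, hops=1), (n21, hops=1).
Iteration 2: edges from {n12,n21} -> (n21, hops=2).
Iteration 3: no outgoing edges from {n21}; recursion stops.
SUM(hops) = 0 + 1 + 1 + 2 = 4.

4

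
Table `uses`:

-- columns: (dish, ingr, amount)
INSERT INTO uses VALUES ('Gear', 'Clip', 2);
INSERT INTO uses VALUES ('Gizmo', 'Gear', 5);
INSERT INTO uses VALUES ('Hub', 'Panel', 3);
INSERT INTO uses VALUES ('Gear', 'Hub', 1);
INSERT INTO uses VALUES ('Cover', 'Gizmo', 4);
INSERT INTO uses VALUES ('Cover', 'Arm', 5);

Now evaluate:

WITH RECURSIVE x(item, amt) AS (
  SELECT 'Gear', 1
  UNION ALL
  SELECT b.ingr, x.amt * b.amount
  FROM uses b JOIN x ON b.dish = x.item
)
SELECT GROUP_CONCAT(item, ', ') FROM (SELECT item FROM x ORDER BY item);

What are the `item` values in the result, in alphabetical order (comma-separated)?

Clip, Gear, Hub, Panel

Base: (Gear, amt=1).
Iteration 1: components of {Gear} -> Clip = 1*2 = 2, Hub = 1*1 = 1.
Iteration 2: components of {Clip,Hub} -> Panel = 1*3 = 3.
Iteration 3: no further components; recursion stops.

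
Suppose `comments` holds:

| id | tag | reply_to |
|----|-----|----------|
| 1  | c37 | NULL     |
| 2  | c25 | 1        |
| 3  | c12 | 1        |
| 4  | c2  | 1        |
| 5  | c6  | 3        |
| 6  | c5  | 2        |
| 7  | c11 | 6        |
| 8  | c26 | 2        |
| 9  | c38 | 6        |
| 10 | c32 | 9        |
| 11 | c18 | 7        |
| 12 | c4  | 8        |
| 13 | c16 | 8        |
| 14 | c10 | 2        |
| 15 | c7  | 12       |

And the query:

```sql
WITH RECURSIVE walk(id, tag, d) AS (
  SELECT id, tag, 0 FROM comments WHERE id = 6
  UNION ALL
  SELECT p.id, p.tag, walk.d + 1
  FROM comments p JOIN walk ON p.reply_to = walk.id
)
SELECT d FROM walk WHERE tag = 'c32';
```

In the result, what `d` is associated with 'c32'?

2

Base: id=6 (c5) at d 0.
Iteration 1: rows with reply_to in {6} -> c11 (id 7, d 1), c38 (id 9, d 1).
Iteration 2: rows with reply_to in {7,9} -> c32 (id 10, d 2), c18 (id 11, d 2).
Iteration 3: no rows with reply_to in {10,11}; recursion stops.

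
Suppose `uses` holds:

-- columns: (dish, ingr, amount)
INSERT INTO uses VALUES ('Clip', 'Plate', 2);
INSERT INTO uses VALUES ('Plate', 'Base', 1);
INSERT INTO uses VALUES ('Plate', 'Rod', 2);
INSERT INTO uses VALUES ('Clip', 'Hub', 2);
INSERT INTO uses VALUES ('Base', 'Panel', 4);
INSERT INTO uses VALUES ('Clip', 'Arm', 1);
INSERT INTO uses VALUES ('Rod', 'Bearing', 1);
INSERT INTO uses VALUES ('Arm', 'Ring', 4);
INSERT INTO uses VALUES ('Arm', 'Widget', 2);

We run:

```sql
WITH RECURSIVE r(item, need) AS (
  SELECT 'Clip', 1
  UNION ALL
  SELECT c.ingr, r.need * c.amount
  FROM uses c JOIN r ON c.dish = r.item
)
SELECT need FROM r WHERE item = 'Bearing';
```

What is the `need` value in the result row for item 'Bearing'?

4

Base: (Clip, need=1).
Iteration 1: components of {Clip} -> Arm = 1*1 = 1, Hub = 1*2 = 2, Plate = 1*2 = 2.
Iteration 2: components of {Arm,Hub,Plate} -> Base = 2*1 = 2, Ring = 1*4 = 4, Rod = 2*2 = 4, Widget = 1*2 = 2.
Iteration 3: components of {Base,Ring,Rod,Widget} -> Bearing = 4*1 = 4, Panel = 2*4 = 8.
Iteration 4: no further components; recursion stops.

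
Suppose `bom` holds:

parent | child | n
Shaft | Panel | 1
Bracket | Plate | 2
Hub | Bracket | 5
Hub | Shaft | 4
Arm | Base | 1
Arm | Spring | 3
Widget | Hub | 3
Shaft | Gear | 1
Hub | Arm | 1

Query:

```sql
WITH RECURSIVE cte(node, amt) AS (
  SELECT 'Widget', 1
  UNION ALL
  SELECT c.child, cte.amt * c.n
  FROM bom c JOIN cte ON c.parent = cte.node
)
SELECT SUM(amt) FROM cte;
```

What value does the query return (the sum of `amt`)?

100

Base: (Widget, amt=1).
Iteration 1: components of {Widget} -> Hub = 1*3 = 3.
Iteration 2: components of {Hub} -> Arm = 3*1 = 3, Bracket = 3*5 = 15, Shaft = 3*4 = 12.
Iteration 3: components of {Arm,Bracket,Shaft} -> Base = 3*1 = 3, Gear = 12*1 = 12, Panel = 12*1 = 12, Plate = 15*2 = 30, Spring = 3*3 = 9.
Iteration 4: no further components; recursion stops.
SUM(amt) = 1 + 3 + 15 + 12 + 3 + 30 + 12 + 12 + 9 + 3 = 100.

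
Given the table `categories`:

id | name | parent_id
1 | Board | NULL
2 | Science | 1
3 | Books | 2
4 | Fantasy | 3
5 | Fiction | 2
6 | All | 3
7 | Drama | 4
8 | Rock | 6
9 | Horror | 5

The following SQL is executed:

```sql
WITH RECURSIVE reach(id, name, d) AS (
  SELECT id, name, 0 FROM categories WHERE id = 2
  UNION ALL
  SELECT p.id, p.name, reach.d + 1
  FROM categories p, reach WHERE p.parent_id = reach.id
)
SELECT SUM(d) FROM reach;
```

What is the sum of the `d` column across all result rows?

Base: id=2 (Science) at d 0.
Iteration 1: rows with parent_id in {2} -> Books (id 3, d 1), Fiction (id 5, d 1).
Iteration 2: rows with parent_id in {3,5} -> Fantasy (id 4, d 2), All (id 6, d 2), Horror (id 9, d 2).
Iteration 3: rows with parent_id in {4,6,9} -> Drama (id 7, d 3), Rock (id 8, d 3).
Iteration 4: no rows with parent_id in {7,8}; recursion stops.
SUM(d) = 0 + 1 + 1 + 2 + 2 + 2 + 3 + 3 = 14.

14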